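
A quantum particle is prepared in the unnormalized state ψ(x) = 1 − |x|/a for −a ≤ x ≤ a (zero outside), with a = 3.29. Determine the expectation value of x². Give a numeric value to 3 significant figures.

⟨x²⟩ = ∫ x²·|ψ|² dx / ∫|ψ|² dx (integrals over the domain).
ψ is even, so ∫ over [−a, a] = 2∫₀ᵃ with ψ = 1 − x/a there: ∫₀ᵃ (1 − x/a)² dx = a/3, ∫₀ᵃ x²(1 − x/a)² dx = a³/30, ∫₀ᵃ x⁴(1 − x/a)² dx = a⁵/105.
State is unnormalized: ∫|ψ|² dx = 2.1933, and ∫ψ*·x²·ψ dx = 2.3741, so ⟨x²⟩ = 2.3741 / 2.1933.
⟨x²⟩ = 1.0824.

1.08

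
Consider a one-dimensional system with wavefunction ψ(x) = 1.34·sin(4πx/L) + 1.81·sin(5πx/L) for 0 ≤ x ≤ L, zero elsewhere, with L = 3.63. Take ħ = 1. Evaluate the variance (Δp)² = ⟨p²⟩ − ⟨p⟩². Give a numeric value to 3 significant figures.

16.3

Compute ⟨p⟩ and ⟨p²⟩ separately; (Δp)² = ⟨p²⟩ − ⟨p⟩².
d²/dx² sin(jπx/L) = −(jπ/L)²·sin(jπx/L); on 0 ≤ x ≤ L, ∫sin²(jπx/L) dx = L/2 and ∫sin(jπx/L)·sin(lπx/L) dx = 0 for j ≠ l, so only diagonal terms survive in ∫|ψ|² and ∫ψ·ψ″; ∫ψ·ψ′ dx = [ψ²/2] between the walls = 0.
Normalization: ∫|ψ|² dx = 9.2051.
⟨p⟩ = 0.0000 and ⟨p²⟩ = 16.339.
(Δp)² = 16.339 − (0.0000)² = 16.339.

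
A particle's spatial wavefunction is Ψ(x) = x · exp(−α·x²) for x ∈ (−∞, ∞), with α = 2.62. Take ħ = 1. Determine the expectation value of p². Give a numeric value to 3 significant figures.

7.86

p² Ψ = −ħ² d²Ψ/dx²; ⟨p²⟩ = −ħ² ∫ Ψ*·Ψ'' dx / ∫|Ψ|² dx.
Expand each integrand as polynomial × e^(−2αx²) and use ∫x^(2j)·e^(−2αx²) dx = (2j−1)!!/(4α)^j · √(π/(2α)), odd powers → 0; here √(π/(2α)) = 0.77430. Differentiate with the product rule, d/dx e^(−αx²) = −2αx·e^(−αx²).
State is unnormalized: ∫|Ψ|² dx = 0.073884, and ∫Ψ*·(−ħ² Ψ'') dx = 0.58073, so ⟨p²⟩ = 0.58073 / 0.073884.
⟨p²⟩ = 7.8600.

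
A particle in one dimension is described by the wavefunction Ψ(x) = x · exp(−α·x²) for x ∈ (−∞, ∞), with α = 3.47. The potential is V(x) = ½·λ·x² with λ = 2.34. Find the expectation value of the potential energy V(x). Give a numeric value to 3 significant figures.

⟨V⟩ = ∫ V(x)·|Ψ|² dx / ∫|Ψ|² dx.
Expand each integrand as polynomial × e^(−2αx²) and use ∫x^(2j)·e^(−2αx²) dx = (2j−1)!!/(4α)^j · √(π/(2α)), odd powers → 0; here √(π/(2α)) = 0.67281.
State is unnormalized: ∫|Ψ|² dx = 0.048474, and ∫Ψ*·V(x)·Ψ dx = 0.012258, so ⟨V⟩ = 0.012258 / 0.048474.
⟨V⟩ = 0.25288.

0.253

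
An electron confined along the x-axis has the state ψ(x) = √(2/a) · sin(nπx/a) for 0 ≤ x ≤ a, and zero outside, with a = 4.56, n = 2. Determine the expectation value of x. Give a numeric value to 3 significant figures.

2.28

⟨x⟩ = ∫ x·|ψ|² dx (integrals over the domain).
With sin²θ = (1 − cos2θ)/2 on 0 ≤ x ≤ a: ∫sin²(nπx/a) dx = a/2, ∫x·sin²(nπx/a) dx = a²/4, ∫x²·sin²(nπx/a) dx = a³·(1/6 − 1/(4n²π²)); higher powers xᵏ the same way, integrating xᵏ·cos(2nπx/a) by parts.
⟨x⟩ = 2.2800.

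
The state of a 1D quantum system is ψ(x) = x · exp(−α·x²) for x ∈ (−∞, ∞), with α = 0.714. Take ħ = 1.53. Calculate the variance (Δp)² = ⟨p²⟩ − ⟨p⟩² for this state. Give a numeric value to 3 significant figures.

5.01

Compute ⟨p⟩ and ⟨p²⟩ separately; (Δp)² = ⟨p²⟩ − ⟨p⟩².
Expand each integrand as polynomial × e^(−2αx²) and use ∫x^(2j)·e^(−2αx²) dx = (2j−1)!!/(4α)^j · √(π/(2α)), odd powers → 0; here √(π/(2α)) = 1.4832. Differentiate with the product rule, d/dx e^(−αx²) = −2αx·e^(−αx²).
Normalization: ∫|ψ|² dx = 0.51934.
⟨p⟩ = 0.0000 and ⟨p²⟩ = 5.0142.
(Δp)² = 5.0142 − (0.0000)² = 5.0142.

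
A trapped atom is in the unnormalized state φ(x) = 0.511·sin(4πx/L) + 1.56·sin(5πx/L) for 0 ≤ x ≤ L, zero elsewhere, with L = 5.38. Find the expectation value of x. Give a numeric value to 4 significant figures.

⟨x⟩ = ∫ x·|φ|² dx / ∫|φ|² dx (integrals over the domain).
On 0 ≤ x ≤ L (j ≠ l): ∫sin²(jπx/L) dx = L/2, ∫sin(jπx/L)·sin(lπx/L) dx = 0; diagonal moments ∫x·sin²(jπx/L) dx = L²/4, ∫x²·sin²(jπx/L) dx = L³·(1/6 − 1/(4j²π²)); cross terms ∫x·sin(jπx/L)·sin(lπx/L) dx = 0 for j + l even and −4jlL²/(π²(j² − l²)²) for j + l odd, ∫x²·sin(jπx/L)·sin(lπx/L) dx = (−1)^(j+l)·4jlL³/(π²(j² − l²)²); higher powers the same way via product-to-sum and parts.
State is unnormalized: ∫|φ|² dx = 7.2488, and ∫φ*·x·φ dx = 14.881, so ⟨x⟩ = 14.881 / 7.2488.
⟨x⟩ = 2.0529.

2.053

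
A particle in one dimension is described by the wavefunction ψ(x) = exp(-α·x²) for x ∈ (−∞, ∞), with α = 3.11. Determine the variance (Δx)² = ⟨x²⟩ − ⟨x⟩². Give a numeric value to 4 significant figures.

0.08039

Compute ⟨x⟩ and ⟨x²⟩ separately, then (Δx)² = ⟨x²⟩ − ⟨x⟩².
Gaussian moments: ∫x^(2j)·e^(−2αx²) dx = (2j−1)!!/(4α)^j · √(π/(2α)), odd powers integrate to 0; here √(π/(2α)) = 0.71069.
Normalization: ∫|ψ|² dx = 0.71069.
⟨x⟩ = 0.0000 and ⟨x²⟩ = 0.080386.
(Δx)² = 0.080386 − (0.0000)² = 0.080386.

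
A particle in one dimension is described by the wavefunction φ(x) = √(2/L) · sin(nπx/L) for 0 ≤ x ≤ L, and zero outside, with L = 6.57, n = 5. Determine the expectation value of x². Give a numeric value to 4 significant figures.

⟨x²⟩ = ∫ x²·|φ|² dx (integrals over the domain).
With sin²θ = (1 − cos2θ)/2 on 0 ≤ x ≤ L: ∫sin²(nπx/L) dx = L/2, ∫x·sin²(nπx/L) dx = L²/4, ∫x²·sin²(nπx/L) dx = L³·(1/6 − 1/(4n²π²)); higher powers xᵏ the same way, integrating xᵏ·cos(2nπx/L) by parts.
⟨x²⟩ = 14.301.

14.30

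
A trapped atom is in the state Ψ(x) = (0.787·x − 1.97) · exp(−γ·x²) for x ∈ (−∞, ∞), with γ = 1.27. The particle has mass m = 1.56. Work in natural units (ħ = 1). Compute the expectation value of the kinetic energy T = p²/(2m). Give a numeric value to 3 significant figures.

T = −(ħ²/2m) d²/dx², so ⟨T⟩ = −(ħ²/2m) ∫ Ψ*·Ψ'' dx / ∫|Ψ|² dx; with m = 1.56.
Expand each integrand as polynomial × e^(−2γx²) and use ∫x^(2j)·e^(−2γx²) dx = (2j−1)!!/(4γ)^j · √(π/(2γ)), odd powers → 0; here √(π/(2γ)) = 1.1121. Differentiate with the product rule, d/dx e^(−γx²) = −2γx·e^(−γx²).
State is unnormalized: ∫|Ψ|² dx = 4.4517, and ∫Ψ*·(−ħ²/2m · Ψ'') dx = 1.9225, so ⟨T⟩ = 1.9225 / 4.4517.
⟨T⟩ = 0.43185.

0.432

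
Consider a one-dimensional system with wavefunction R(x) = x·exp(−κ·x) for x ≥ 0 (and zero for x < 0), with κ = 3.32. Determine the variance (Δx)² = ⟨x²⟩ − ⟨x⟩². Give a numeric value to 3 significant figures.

Compute ⟨x⟩ and ⟨x²⟩ separately, then (Δx)² = ⟨x²⟩ − ⟨x⟩².
Every integrand reduces to terms xʲ·e^(−2κx) on [0, ∞); use ∫₀^∞ xʲ·e^(−2κx) dx = j!/(2κ)^(j+1).
Normalization: ∫|R|² dx = 0.0068317.
⟨x⟩ = 0.45181 and ⟨x²⟩ = 0.27217.
(Δx)² = 0.27217 − (0.45181)² = 0.068043.

0.0680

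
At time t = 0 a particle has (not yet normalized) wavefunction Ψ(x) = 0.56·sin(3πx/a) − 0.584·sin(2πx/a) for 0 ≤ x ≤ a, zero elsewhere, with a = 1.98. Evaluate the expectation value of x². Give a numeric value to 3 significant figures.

⟨x²⟩ = ∫ x²·|Ψ|² dx / ∫|Ψ|² dx (integrals over the domain).
On 0 ≤ x ≤ a (j ≠ l): ∫sin²(jπx/a) dx = a/2, ∫sin(jπx/a)·sin(lπx/a) dx = 0; diagonal moments ∫x·sin²(jπx/a) dx = a²/4, ∫x²·sin²(jπx/a) dx = a³·(1/6 − 1/(4j²π²)); cross terms ∫x·sin(jπx/a)·sin(lπx/a) dx = 0 for j + l even and −4jla²/(π²(j² − l²)²) for j + l odd, ∫x²·sin(jπx/a)·sin(lπx/a) dx = (−1)^(j+l)·4jla³/(π²(j² − l²)²); higher powers the same way via product-to-sum and parts.
State is unnormalized: ∫|Ψ|² dx = 0.64811, and ∫Ψ*·x²·Ψ dx = 1.3172, so ⟨x²⟩ = 1.3172 / 0.64811.
⟨x²⟩ = 2.0324.

2.03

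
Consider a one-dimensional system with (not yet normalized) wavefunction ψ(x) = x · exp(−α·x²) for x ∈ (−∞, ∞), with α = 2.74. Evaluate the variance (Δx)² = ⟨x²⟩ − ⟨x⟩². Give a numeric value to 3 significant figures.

Compute ⟨x⟩ and ⟨x²⟩ separately, then (Δx)² = ⟨x²⟩ − ⟨x⟩².
Expand each integrand as polynomial × e^(−2αx²) and use ∫x^(2j)·e^(−2αx²) dx = (2j−1)!!/(4α)^j · √(π/(2α)), odd powers → 0; here √(π/(2α)) = 0.75715.
Normalization: ∫|ψ|² dx = 0.069083.
⟨x⟩ = 0.0000 and ⟨x²⟩ = 0.27372.
(Δx)² = 0.27372 − (0.0000)² = 0.27372.

0.274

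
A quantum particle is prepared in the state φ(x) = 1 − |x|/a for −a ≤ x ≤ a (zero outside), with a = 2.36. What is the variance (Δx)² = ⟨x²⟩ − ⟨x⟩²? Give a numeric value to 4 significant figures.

Compute ⟨x⟩ and ⟨x²⟩ separately, then (Δx)² = ⟨x²⟩ − ⟨x⟩².
φ is even, so ∫ over [−a, a] = 2∫₀ᵃ with φ = 1 − x/a there: ∫₀ᵃ (1 − x/a)² dx = a/3, ∫₀ᵃ x²(1 − x/a)² dx = a³/30, ∫₀ᵃ x⁴(1 − x/a)² dx = a⁵/105.
Normalization: ∫|φ|² dx = 1.5733.
⟨x⟩ = 0.0000 and ⟨x²⟩ = 0.55696.
(Δx)² = 0.55696 − (0.0000)² = 0.55696.

0.5570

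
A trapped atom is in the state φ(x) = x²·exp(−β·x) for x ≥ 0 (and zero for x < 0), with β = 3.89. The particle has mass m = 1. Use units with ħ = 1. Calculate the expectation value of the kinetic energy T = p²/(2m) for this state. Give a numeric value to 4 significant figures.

T = −(ħ²/2m) d²/dx², so ⟨T⟩ = −(ħ²/2m) ∫ φ*·φ'' dx / ∫|φ|² dx; with m = 1.
Differentiate x²·exp(−β·x) with the product rule; every integrand then reduces to terms xʲ·e^(−2βx) on [0, ∞), with ∫₀^∞ xʲ·e^(−2βx) dx = j!/(2β)^(j+1).
State is unnormalized: ∫|φ|² dx = 0.00084200, and ∫φ*·(−ħ²/2m · φ'') dx = 0.0021235, so ⟨T⟩ = 0.0021235 / 0.00084200.
⟨T⟩ = 2.5220.

2.522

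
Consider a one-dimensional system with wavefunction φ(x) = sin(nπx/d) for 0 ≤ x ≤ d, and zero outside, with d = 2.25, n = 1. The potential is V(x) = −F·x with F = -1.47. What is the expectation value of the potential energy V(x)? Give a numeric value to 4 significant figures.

⟨V⟩ = ∫ V(x)·|φ|² dx / ∫|φ|² dx.
With sin²θ = (1 − cos2θ)/2 on 0 ≤ x ≤ d: ∫sin²(nπx/d) dx = d/2, ∫x·sin²(nπx/d) dx = d²/4, ∫x²·sin²(nπx/d) dx = d³·(1/6 − 1/(4n²π²)); higher powers xᵏ the same way, integrating xᵏ·cos(2nπx/d) by parts.
State is unnormalized: ∫|φ|² dx = 1.1250, and ∫φ*·V(x)·φ dx = 1.8605, so ⟨V⟩ = 1.8605 / 1.1250.
⟨V⟩ = 1.6538.

1.654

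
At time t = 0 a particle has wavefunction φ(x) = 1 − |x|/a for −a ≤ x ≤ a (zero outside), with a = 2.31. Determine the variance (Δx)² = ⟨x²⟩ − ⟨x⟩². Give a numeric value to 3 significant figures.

Compute ⟨x⟩ and ⟨x²⟩ separately, then (Δx)² = ⟨x²⟩ − ⟨x⟩².
φ is even, so ∫ over [−a, a] = 2∫₀ᵃ with φ = 1 − x/a there: ∫₀ᵃ (1 − x/a)² dx = a/3, ∫₀ᵃ x²(1 − x/a)² dx = a³/30, ∫₀ᵃ x⁴(1 − x/a)² dx = a⁵/105.
Normalization: ∫|φ|² dx = 1.5400.
⟨x⟩ = 0.0000 and ⟨x²⟩ = 0.53361.
(Δx)² = 0.53361 − (0.0000)² = 0.53361.

0.534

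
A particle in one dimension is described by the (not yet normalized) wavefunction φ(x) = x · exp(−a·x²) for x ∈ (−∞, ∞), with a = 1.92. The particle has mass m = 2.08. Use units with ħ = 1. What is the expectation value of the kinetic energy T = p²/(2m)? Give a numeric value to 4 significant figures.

T = −(ħ²/2m) d²/dx², so ⟨T⟩ = −(ħ²/2m) ∫ φ*·φ'' dx / ∫|φ|² dx; with m = 2.08.
Expand each integrand as polynomial × e^(−2ax²) and use ∫x^(2j)·e^(−2ax²) dx = (2j−1)!!/(4a)^j · √(π/(2a)), odd powers → 0; here √(π/(2a)) = 0.90450. Differentiate with the product rule, d/dx e^(−ax²) = −2ax·e^(−ax²).
State is unnormalized: ∫|φ|² dx = 0.11777, and ∫φ*·(−ħ²/2m · φ'') dx = 0.16307, so ⟨T⟩ = 0.16307 / 0.11777.
⟨T⟩ = 1.3846.

1.385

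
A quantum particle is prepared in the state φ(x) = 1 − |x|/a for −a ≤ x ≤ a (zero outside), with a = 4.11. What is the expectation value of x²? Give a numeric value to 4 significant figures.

1.689

⟨x²⟩ = ∫ x²·|φ|² dx / ∫|φ|² dx (integrals over the domain).
φ is even, so ∫ over [−a, a] = 2∫₀ᵃ with φ = 1 − x/a there: ∫₀ᵃ (1 − x/a)² dx = a/3, ∫₀ᵃ x²(1 − x/a)² dx = a³/30, ∫₀ᵃ x⁴(1 − x/a)² dx = a⁵/105.
State is unnormalized: ∫|φ|² dx = 2.7400, and ∫φ*·x²·φ dx = 4.6284, so ⟨x²⟩ = 4.6284 / 2.7400.
⟨x²⟩ = 1.6892.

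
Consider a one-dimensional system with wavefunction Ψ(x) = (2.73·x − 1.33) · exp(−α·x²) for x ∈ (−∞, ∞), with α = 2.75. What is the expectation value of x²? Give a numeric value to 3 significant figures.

0.141

⟨x²⟩ = ∫ x²·|Ψ|² dx / ∫|Ψ|² dx (integrals over the domain).
Expand each integrand as polynomial × e^(−2αx²) and use ∫x^(2j)·e^(−2αx²) dx = (2j−1)!!/(4α)^j · √(π/(2α)), odd powers → 0; here √(π/(2α)) = 0.75578.
State is unnormalized: ∫|Ψ|² dx = 1.8490, and ∫Ψ*·x²·Ψ dx = 0.26119, so ⟨x²⟩ = 0.26119 / 1.8490.
⟨x²⟩ = 0.14126.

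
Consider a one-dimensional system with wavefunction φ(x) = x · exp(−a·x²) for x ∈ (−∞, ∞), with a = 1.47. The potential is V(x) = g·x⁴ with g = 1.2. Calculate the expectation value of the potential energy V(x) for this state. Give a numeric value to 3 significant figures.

⟨V⟩ = ∫ V(x)·|φ|² dx / ∫|φ|² dx.
Expand each integrand as polynomial × e^(−2ax²) and use ∫x^(2j)·e^(−2ax²) dx = (2j−1)!!/(4a)^j · √(π/(2a)), odd powers → 0; here √(π/(2a)) = 1.0337.
State is unnormalized: ∫|φ|² dx = 0.17580, and ∫φ*·V(x)·φ dx = 0.091525, so ⟨V⟩ = 0.091525 / 0.17580.
⟨V⟩ = 0.52062.

0.521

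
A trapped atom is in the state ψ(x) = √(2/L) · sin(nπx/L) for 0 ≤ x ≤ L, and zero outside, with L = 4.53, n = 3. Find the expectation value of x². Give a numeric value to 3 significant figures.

6.72

⟨x²⟩ = ∫ x²·|ψ|² dx (integrals over the domain).
With sin²θ = (1 − cos2θ)/2 on 0 ≤ x ≤ L: ∫sin²(nπx/L) dx = L/2, ∫x·sin²(nπx/L) dx = L²/4, ∫x²·sin²(nπx/L) dx = L³·(1/6 − 1/(4n²π²)); higher powers xᵏ the same way, integrating xᵏ·cos(2nπx/L) by parts.
⟨x²⟩ = 6.7248.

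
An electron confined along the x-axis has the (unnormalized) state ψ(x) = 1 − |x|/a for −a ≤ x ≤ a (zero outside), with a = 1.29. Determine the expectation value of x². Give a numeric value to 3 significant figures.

⟨x²⟩ = ∫ x²·|ψ|² dx / ∫|ψ|² dx (integrals over the domain).
ψ is even, so ∫ over [−a, a] = 2∫₀ᵃ with ψ = 1 − x/a there: ∫₀ᵃ (1 − x/a)² dx = a/3, ∫₀ᵃ x²(1 − x/a)² dx = a³/30, ∫₀ᵃ x⁴(1 − x/a)² dx = a⁵/105.
State is unnormalized: ∫|ψ|² dx = 0.86000, and ∫ψ*·x²·ψ dx = 0.14311, so ⟨x²⟩ = 0.14311 / 0.86000.
⟨x²⟩ = 0.16641.

0.166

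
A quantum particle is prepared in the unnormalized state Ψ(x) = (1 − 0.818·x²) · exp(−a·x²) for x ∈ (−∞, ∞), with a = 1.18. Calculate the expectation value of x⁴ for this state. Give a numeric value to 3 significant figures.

⟨x⁴⟩ = ∫ x⁴·|Ψ|² dx / ∫|Ψ|² dx (integrals over the domain).
Expand each integrand as polynomial × e^(−2ax²) and use ∫x^(2j)·e^(−2ax²) dx = (2j−1)!!/(4a)^j · √(π/(2a)), odd powers → 0; here √(π/(2a)) = 1.1538.
State is unnormalized: ∫|Ψ|² dx = 0.85782, and ∫Ψ*·x⁴·Ψ dx = 0.049432, so ⟨x⁴⟩ = 0.049432 / 0.85782.
⟨x⁴⟩ = 0.057625.

0.0576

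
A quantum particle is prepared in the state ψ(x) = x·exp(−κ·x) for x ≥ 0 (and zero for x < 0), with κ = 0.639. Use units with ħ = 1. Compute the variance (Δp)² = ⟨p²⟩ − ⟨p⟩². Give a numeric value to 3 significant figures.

0.408

Compute ⟨p⟩ and ⟨p²⟩ separately; (Δp)² = ⟨p²⟩ − ⟨p⟩².
Differentiate x·exp(−κ·x) with the product rule; every integrand then reduces to terms xʲ·e^(−2κx) on [0, ∞), with ∫₀^∞ xʲ·e^(−2κx) dx = j!/(2κ)^(j+1).
Normalization: ∫|ψ|² dx = 0.95816.
⟨p⟩ = 0.0000 and ⟨p²⟩ = 0.40832.
(Δp)² = 0.40832 − (0.0000)² = 0.40832.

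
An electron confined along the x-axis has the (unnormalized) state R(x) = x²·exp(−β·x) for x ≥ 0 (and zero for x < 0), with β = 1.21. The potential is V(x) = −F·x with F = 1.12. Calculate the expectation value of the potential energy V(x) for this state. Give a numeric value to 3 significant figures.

-2.31

⟨V⟩ = ∫ V(x)·|R|² dx / ∫|R|² dx.
Every integrand reduces to terms xʲ·e^(−2βx) on [0, ∞); use ∫₀^∞ xʲ·e^(−2βx) dx = j!/(2β)^(j+1).
State is unnormalized: ∫|R|² dx = 0.28916, and ∫R*·V(x)·R dx = -0.66912, so ⟨V⟩ = -0.66912 / 0.28916.
⟨V⟩ = -2.3140.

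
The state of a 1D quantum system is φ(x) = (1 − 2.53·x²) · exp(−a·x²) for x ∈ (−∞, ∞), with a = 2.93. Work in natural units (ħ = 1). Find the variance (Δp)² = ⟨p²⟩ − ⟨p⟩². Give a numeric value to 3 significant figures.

Compute ⟨p⟩ and ⟨p²⟩ separately; (Δp)² = ⟨p²⟩ − ⟨p⟩².
Expand each integrand as polynomial × e^(−2ax²) and use ∫x^(2j)·e^(−2ax²) dx = (2j−1)!!/(4a)^j · √(π/(2a)), odd powers → 0; here √(π/(2a)) = 0.73219. Differentiate with the product rule, d/dx e^(−ax²) = −2ax·e^(−ax²).
Normalization: ∫|φ|² dx = 0.51844.
⟨p⟩ = 0.0000 and ⟨p²⟩ = 7.2745.
(Δp)² = 7.2745 − (0.0000)² = 7.2745.

7.27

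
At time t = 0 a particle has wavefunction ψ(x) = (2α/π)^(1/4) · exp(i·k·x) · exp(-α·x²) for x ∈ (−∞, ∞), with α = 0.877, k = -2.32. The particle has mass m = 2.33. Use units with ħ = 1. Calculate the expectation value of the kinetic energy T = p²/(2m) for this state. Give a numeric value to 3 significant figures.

T = −(ħ²/2m) d²/dx², so ⟨T⟩ = −(ħ²/2m) ∫ ψ*·ψ'' dx; with m = 2.33.
Gaussian moments: ∫x^(2j)·e^(−2αx²) dx = (2j−1)!!/(4α)^j · √(π/(2α)), odd powers integrate to 0; here √(π/(2α)) = 1.3383. Derivatives: ψ′ = (ik − 2αx)·ψ, ψ″ = ((ik − 2αx)² − 2α)·ψ; the odd-in-x pieces drop out.
⟨T⟩ = 1.3432.

1.34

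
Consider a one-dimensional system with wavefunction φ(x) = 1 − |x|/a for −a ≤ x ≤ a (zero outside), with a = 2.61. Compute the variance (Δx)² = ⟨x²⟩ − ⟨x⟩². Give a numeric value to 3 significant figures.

Compute ⟨x⟩ and ⟨x²⟩ separately, then (Δx)² = ⟨x²⟩ − ⟨x⟩².
φ is even, so ∫ over [−a, a] = 2∫₀ᵃ with φ = 1 − x/a there: ∫₀ᵃ (1 − x/a)² dx = a/3, ∫₀ᵃ x²(1 − x/a)² dx = a³/30, ∫₀ᵃ x⁴(1 − x/a)² dx = a⁵/105.
Normalization: ∫|φ|² dx = 1.7400.
⟨x⟩ = 0.0000 and ⟨x²⟩ = 0.68121.
(Δx)² = 0.68121 − (0.0000)² = 0.68121.

0.681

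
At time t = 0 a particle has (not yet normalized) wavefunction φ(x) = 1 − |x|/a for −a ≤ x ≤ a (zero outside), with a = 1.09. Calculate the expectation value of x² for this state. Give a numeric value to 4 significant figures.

⟨x²⟩ = ∫ x²·|φ|² dx / ∫|φ|² dx (integrals over the domain).
φ is even, so ∫ over [−a, a] = 2∫₀ᵃ with φ = 1 − x/a there: ∫₀ᵃ (1 − x/a)² dx = a/3, ∫₀ᵃ x²(1 − x/a)² dx = a³/30, ∫₀ᵃ x⁴(1 − x/a)² dx = a⁵/105.
State is unnormalized: ∫|φ|² dx = 0.72667, and ∫φ*·x²·φ dx = 0.086335, so ⟨x²⟩ = 0.086335 / 0.72667.
⟨x²⟩ = 0.11881.

0.1188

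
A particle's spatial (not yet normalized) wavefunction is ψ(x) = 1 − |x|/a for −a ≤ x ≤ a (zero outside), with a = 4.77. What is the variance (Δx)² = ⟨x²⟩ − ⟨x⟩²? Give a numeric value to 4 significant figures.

2.275

Compute ⟨x⟩ and ⟨x²⟩ separately, then (Δx)² = ⟨x²⟩ − ⟨x⟩².
ψ is even, so ∫ over [−a, a] = 2∫₀ᵃ with ψ = 1 − x/a there: ∫₀ᵃ (1 − x/a)² dx = a/3, ∫₀ᵃ x²(1 − x/a)² dx = a³/30, ∫₀ᵃ x⁴(1 − x/a)² dx = a⁵/105.
Normalization: ∫|ψ|² dx = 3.1800.
⟨x⟩ = 0.0000 and ⟨x²⟩ = 2.2753.
(Δx)² = 2.2753 − (0.0000)² = 2.2753.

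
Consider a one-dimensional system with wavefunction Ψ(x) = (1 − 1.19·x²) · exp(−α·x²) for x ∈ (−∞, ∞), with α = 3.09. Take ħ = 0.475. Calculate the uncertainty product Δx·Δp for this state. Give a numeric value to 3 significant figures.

0.239

Δx = √(⟨x²⟩−⟨x⟩²), Δp = √(⟨p²⟩−⟨p⟩²).
Expand each integrand as polynomial × e^(−2αx²) and use ∫x^(2j)·e^(−2αx²) dx = (2j−1)!!/(4α)^j · √(π/(2α)), odd powers → 0; here √(π/(2α)) = 0.71299. Differentiate with the product rule, d/dx e^(−αx²) = −2αx·e^(−αx²).
Normalization: ∫|Ψ|² dx = 0.59552.
⟨x⟩ = 0.0000, ⟨x²⟩ = 0.054377 ⇒ Δx = 0.23319.
⟨p⟩ = 0.0000, ⟨p²⟩ = 1.0496 ⇒ Δp = 1.0245.
Δx·Δp = 0.23890.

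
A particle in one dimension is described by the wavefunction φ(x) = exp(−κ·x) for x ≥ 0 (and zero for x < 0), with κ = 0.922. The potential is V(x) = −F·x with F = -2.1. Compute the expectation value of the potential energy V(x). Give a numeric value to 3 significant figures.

1.14

⟨V⟩ = ∫ V(x)·|φ|² dx / ∫|φ|² dx.
Every integrand reduces to terms xʲ·e^(−2κx) on [0, ∞); use ∫₀^∞ xʲ·e^(−2κx) dx = j!/(2κ)^(j+1).
State is unnormalized: ∫|φ|² dx = 0.54230, and ∫φ*·V(x)·φ dx = 0.61759, so ⟨V⟩ = 0.61759 / 0.54230.
⟨V⟩ = 1.1388.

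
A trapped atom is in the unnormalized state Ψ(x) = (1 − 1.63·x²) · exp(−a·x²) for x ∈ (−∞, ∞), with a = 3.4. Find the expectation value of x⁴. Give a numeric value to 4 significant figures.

0.006142

⟨x⁴⟩ = ∫ x⁴·|Ψ|² dx / ∫|Ψ|² dx (integrals over the domain).
Expand each integrand as polynomial × e^(−2ax²) and use ∫x^(2j)·e^(−2ax²) dx = (2j−1)!!/(4a)^j · √(π/(2a)), odd powers → 0; here √(π/(2a)) = 0.67971.
State is unnormalized: ∫|Ψ|² dx = 0.54607, and ∫Ψ*·x⁴·Ψ dx = 0.0033541, so ⟨x⁴⟩ = 0.0033541 / 0.54607.
⟨x⁴⟩ = 0.0061423.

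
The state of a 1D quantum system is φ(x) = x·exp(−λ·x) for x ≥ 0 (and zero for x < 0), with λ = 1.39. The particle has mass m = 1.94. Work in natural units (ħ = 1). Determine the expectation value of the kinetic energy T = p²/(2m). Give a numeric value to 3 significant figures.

0.498

T = −(ħ²/2m) d²/dx², so ⟨T⟩ = −(ħ²/2m) ∫ φ*·φ'' dx / ∫|φ|² dx; with m = 1.94.
Differentiate x·exp(−λ·x) with the product rule; every integrand then reduces to terms xʲ·e^(−2λx) on [0, ∞), with ∫₀^∞ xʲ·e^(−2λx) dx = j!/(2λ)^(j+1).
State is unnormalized: ∫|φ|² dx = 0.093088, and ∫φ*·(−ħ²/2m · φ'') dx = 0.046355, so ⟨T⟩ = 0.046355 / 0.093088.
⟨T⟩ = 0.49796.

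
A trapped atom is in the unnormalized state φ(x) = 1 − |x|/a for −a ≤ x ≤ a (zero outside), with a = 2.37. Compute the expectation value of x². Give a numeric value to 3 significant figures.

⟨x²⟩ = ∫ x²·|φ|² dx / ∫|φ|² dx (integrals over the domain).
φ is even, so ∫ over [−a, a] = 2∫₀ᵃ with φ = 1 − x/a there: ∫₀ᵃ (1 − x/a)² dx = a/3, ∫₀ᵃ x²(1 − x/a)² dx = a³/30, ∫₀ᵃ x⁴(1 − x/a)² dx = a⁵/105.
State is unnormalized: ∫|φ|² dx = 1.5800, and ∫φ*·x²·φ dx = 0.88747, so ⟨x²⟩ = 0.88747 / 1.5800.
⟨x²⟩ = 0.56169.

0.562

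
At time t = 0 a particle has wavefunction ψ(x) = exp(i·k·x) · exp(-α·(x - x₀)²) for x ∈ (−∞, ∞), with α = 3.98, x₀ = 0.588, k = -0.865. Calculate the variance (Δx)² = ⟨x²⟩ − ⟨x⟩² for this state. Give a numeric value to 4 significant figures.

Compute ⟨x⟩ and ⟨x²⟩ separately, then (Δx)² = ⟨x²⟩ − ⟨x⟩².
Gaussian moments (u = x − x₀): ∫u^(2j)·e^(−2αu²) du = (2j−1)!!/(4α)^j · √(π/(2α)), odd powers integrate to 0; here √(π/(2α)) = 0.62823.
Normalization: ∫|ψ|² dx = 0.62823.
⟨x⟩ = 0.58800 and ⟨x²⟩ = 0.40856.
(Δx)² = 0.40856 − (0.58800)² = 0.062814.

0.06281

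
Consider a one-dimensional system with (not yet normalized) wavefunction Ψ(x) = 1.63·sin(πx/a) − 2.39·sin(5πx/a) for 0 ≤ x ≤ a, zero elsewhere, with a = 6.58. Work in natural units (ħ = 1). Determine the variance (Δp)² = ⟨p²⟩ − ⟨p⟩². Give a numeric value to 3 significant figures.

Compute ⟨p⟩ and ⟨p²⟩ separately; (Δp)² = ⟨p²⟩ − ⟨p⟩².
d²/dx² sin(jπx/a) = −(jπ/a)²·sin(jπx/a); on 0 ≤ x ≤ a, ∫sin²(jπx/a) dx = a/2 and ∫sin(jπx/a)·sin(lπx/a) dx = 0 for j ≠ l, so only diagonal terms survive in ∫|Ψ|² and ∫Ψ·Ψ″; ∫Ψ·Ψ′ dx = [Ψ²/2] between the walls = 0.
Normalization: ∫|Ψ|² dx = 27.534.
⟨p⟩ = 0.0000 and ⟨p²⟩ = 3.9620.
(Δp)² = 3.9620 − (0.0000)² = 3.9620.

3.96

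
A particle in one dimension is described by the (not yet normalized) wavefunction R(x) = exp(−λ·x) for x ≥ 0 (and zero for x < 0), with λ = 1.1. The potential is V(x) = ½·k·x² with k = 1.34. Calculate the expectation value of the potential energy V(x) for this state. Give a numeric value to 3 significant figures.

⟨V⟩ = ∫ V(x)·|R|² dx / ∫|R|² dx.
Every integrand reduces to terms xʲ·e^(−2λx) on [0, ∞); use ∫₀^∞ xʲ·e^(−2λx) dx = j!/(2λ)^(j+1).
State is unnormalized: ∫|R|² dx = 0.45455, and ∫R*·V(x)·R dx = 0.12585, so ⟨V⟩ = 0.12585 / 0.45455.
⟨V⟩ = 0.27686.

0.277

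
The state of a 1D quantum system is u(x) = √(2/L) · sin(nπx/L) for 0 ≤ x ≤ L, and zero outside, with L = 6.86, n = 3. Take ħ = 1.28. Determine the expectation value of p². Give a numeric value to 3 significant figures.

p² u = −ħ² d²u/dx²; ⟨p²⟩ = −ħ² ∫ u*·u'' dx.
d/dx sin(nπx/L) = (nπ/L)·cos(nπx/L) and d²/dx² sin(nπx/L) = −(nπ/L)²·sin(nπx/L); on 0 ≤ x ≤ L, ∫sin²(nπx/L) dx = L/2 and ∫sin(nπx/L)·cos(nπx/L) dx = 0.
⟨p²⟩ = 3.0925.

3.09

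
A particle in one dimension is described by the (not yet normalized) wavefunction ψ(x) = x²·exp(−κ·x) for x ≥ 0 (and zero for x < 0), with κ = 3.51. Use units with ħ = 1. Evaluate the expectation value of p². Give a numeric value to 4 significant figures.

4.107

p² ψ = −ħ² d²ψ/dx²; ⟨p²⟩ = −ħ² ∫ ψ*·ψ'' dx / ∫|ψ|² dx.
Differentiate x²·exp(−κ·x) with the product rule; every integrand then reduces to terms xʲ·e^(−2κx) on [0, ∞), with ∫₀^∞ xʲ·e^(−2κx) dx = j!/(2κ)^(j+1).
State is unnormalized: ∫|ψ|² dx = 0.0014078, and ∫ψ*·(−ħ² ψ'') dx = 0.0057812, so ⟨p²⟩ = 0.0057812 / 0.0014078.
⟨p²⟩ = 4.1067.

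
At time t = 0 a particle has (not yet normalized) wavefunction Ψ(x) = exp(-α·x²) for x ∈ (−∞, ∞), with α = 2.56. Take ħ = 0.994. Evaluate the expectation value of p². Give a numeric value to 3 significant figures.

p² Ψ = −ħ² d²Ψ/dx²; ⟨p²⟩ = −ħ² ∫ Ψ*·Ψ'' dx / ∫|Ψ|² dx.
Gaussian moments: ∫x^(2j)·e^(−2αx²) dx = (2j−1)!!/(4α)^j · √(π/(2α)), odd powers integrate to 0; here √(π/(2α)) = 0.78332. Derivatives: d/dx e^(−αx²) = −2αx·e^(−αx²), d²/dx² e^(−αx²) = (4α²x² − 2α)·e^(−αx²).
State is unnormalized: ∫|Ψ|² dx = 0.78332, and ∫Ψ*·(−ħ² Ψ'') dx = 1.9813, so ⟨p²⟩ = 1.9813 / 0.78332.
⟨p²⟩ = 2.5294.

2.53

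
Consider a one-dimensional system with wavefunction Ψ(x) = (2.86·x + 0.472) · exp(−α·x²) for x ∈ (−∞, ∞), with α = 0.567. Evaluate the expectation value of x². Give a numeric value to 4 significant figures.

1.271

⟨x²⟩ = ∫ x²·|Ψ|² dx / ∫|Ψ|² dx (integrals over the domain).
Expand each integrand as polynomial × e^(−2αx²) and use ∫x^(2j)·e^(−2αx²) dx = (2j−1)!!/(4α)^j · √(π/(2α)), odd powers → 0; here √(π/(2α)) = 1.6644.
State is unnormalized: ∫|Ψ|² dx = 6.3737, and ∫Ψ*·x²·Ψ dx = 8.1038, so ⟨x²⟩ = 8.1038 / 6.3737.
⟨x²⟩ = 1.2714.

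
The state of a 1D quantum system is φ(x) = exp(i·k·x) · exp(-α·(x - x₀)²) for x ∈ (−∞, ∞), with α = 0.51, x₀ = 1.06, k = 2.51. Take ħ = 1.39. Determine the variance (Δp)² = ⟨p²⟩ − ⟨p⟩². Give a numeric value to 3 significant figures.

Compute ⟨p⟩ and ⟨p²⟩ separately; (Δp)² = ⟨p²⟩ − ⟨p⟩².
Gaussian moments (u = x − x₀): ∫u^(2j)·e^(−2αu²) du = (2j−1)!!/(4α)^j · √(π/(2α)), odd powers integrate to 0; here √(π/(2α)) = 1.7550. Derivatives: φ′ = (ik − 2αu)·φ, φ″ = ((ik − 2αu)² − 2α)·φ; the odd-in-u pieces drop out.
Normalization: ∫|φ|² dx = 1.7550.
⟨p⟩ = 3.4889 and ⟨p²⟩ = 13.158.
(Δp)² = 13.158 − (3.4889)² = 0.98537.

0.985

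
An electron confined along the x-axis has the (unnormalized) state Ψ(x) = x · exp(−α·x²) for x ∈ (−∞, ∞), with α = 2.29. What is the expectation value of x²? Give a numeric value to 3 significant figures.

0.328

⟨x²⟩ = ∫ x²·|Ψ|² dx / ∫|Ψ|² dx (integrals over the domain).
Expand each integrand as polynomial × e^(−2αx²) and use ∫x^(2j)·e^(−2αx²) dx = (2j−1)!!/(4α)^j · √(π/(2α)), odd powers → 0; here √(π/(2α)) = 0.82821.
State is unnormalized: ∫|Ψ|² dx = 0.090416, and ∫Ψ*·x²·Ψ dx = 0.029612, so ⟨x²⟩ = 0.029612 / 0.090416.
⟨x²⟩ = 0.32751.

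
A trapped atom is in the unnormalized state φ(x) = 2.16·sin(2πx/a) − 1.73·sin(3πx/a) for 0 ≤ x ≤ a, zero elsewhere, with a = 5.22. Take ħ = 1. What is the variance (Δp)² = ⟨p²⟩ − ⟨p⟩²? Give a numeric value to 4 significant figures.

2.157

Compute ⟨p⟩ and ⟨p²⟩ separately; (Δp)² = ⟨p²⟩ − ⟨p⟩².
d²/dx² sin(jπx/a) = −(jπ/a)²·sin(jπx/a); on 0 ≤ x ≤ a, ∫sin²(jπx/a) dx = a/2 and ∫sin(jπx/a)·sin(lπx/a) dx = 0 for j ≠ l, so only diagonal terms survive in ∫|φ|² and ∫φ·φ″; ∫φ·φ′ dx = [φ²/2] between the walls = 0.
Normalization: ∫|φ|² dx = 19.989.
⟨p⟩ = 0.0000 and ⟨p²⟩ = 2.1566.
(Δp)² = 2.1566 − (0.0000)² = 2.1566.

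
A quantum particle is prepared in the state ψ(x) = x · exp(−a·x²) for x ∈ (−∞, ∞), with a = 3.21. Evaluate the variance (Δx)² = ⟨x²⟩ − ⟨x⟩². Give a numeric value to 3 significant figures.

Compute ⟨x⟩ and ⟨x²⟩ separately, then (Δx)² = ⟨x²⟩ − ⟨x⟩².
Expand each integrand as polynomial × e^(−2ax²) and use ∫x^(2j)·e^(−2ax²) dx = (2j−1)!!/(4a)^j · √(π/(2a)), odd powers → 0; here √(π/(2a)) = 0.69953.
Normalization: ∫|ψ|² dx = 0.054481.
⟨x⟩ = 0.0000 and ⟨x²⟩ = 0.23364.
(Δx)² = 0.23364 − (0.0000)² = 0.23364.

0.234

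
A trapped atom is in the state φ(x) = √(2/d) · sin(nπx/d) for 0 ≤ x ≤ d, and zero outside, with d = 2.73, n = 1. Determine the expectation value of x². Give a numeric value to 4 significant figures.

⟨x²⟩ = ∫ x²·|φ|² dx (integrals over the domain).
With sin²θ = (1 − cos2θ)/2 on 0 ≤ x ≤ d: ∫sin²(nπx/d) dx = d/2, ∫x·sin²(nπx/d) dx = d²/4, ∫x²·sin²(nπx/d) dx = d³·(1/6 − 1/(4n²π²)); higher powers xᵏ the same way, integrating xᵏ·cos(2nπx/d) by parts.
⟨x²⟩ = 2.1067.

2.107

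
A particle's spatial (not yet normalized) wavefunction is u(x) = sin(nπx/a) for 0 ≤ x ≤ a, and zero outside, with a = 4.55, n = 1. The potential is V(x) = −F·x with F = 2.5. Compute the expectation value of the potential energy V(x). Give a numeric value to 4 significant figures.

-5.688

⟨V⟩ = ∫ V(x)·|u|² dx / ∫|u|² dx.
With sin²θ = (1 − cos2θ)/2 on 0 ≤ x ≤ a: ∫sin²(nπx/a) dx = a/2, ∫x·sin²(nπx/a) dx = a²/4, ∫x²·sin²(nπx/a) dx = a³·(1/6 − 1/(4n²π²)); higher powers xᵏ the same way, integrating xᵏ·cos(2nπx/a) by parts.
State is unnormalized: ∫|u|² dx = 2.2750, and ∫u*·V(x)·u dx = -12.939, so ⟨V⟩ = -12.939 / 2.2750.
⟨V⟩ = -5.6875.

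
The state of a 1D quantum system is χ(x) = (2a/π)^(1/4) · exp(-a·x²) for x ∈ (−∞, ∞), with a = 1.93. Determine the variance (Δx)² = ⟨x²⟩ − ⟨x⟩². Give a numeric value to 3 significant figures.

Compute ⟨x⟩ and ⟨x²⟩ separately, then (Δx)² = ⟨x²⟩ − ⟨x⟩².
Gaussian moments: ∫x^(2j)·e^(−2ax²) dx = (2j−1)!!/(4a)^j · √(π/(2a)), odd powers integrate to 0; here √(π/(2a)) = 0.90216.
⟨x⟩ = 0.0000 and ⟨x²⟩ = 0.12953.
(Δx)² = 0.12953 − (0.0000)² = 0.12953.

0.130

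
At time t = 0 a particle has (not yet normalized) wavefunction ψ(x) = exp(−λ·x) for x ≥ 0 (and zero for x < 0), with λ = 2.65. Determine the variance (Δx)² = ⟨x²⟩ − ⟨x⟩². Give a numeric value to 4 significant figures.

Compute ⟨x⟩ and ⟨x²⟩ separately, then (Δx)² = ⟨x²⟩ − ⟨x⟩².
Every integrand reduces to terms xʲ·e^(−2λx) on [0, ∞); use ∫₀^∞ xʲ·e^(−2λx) dx = j!/(2λ)^(j+1).
Normalization: ∫|ψ|² dx = 0.18868.
⟨x⟩ = 0.18868 and ⟨x²⟩ = 0.071200.
(Δx)² = 0.071200 − (0.18868)² = 0.035600.

0.03560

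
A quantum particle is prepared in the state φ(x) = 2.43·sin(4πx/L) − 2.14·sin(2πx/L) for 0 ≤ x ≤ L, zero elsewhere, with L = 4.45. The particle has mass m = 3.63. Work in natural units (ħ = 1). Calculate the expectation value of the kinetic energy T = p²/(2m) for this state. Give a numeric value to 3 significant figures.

T = −(ħ²/2m) d²/dx², so ⟨T⟩ = −(ħ²/2m) ∫ φ*·φ'' dx / ∫|φ|² dx; with m = 3.63.
d²/dx² sin(jπx/L) = −(jπ/L)²·sin(jπx/L); on 0 ≤ x ≤ L, ∫sin²(jπx/L) dx = L/2 and ∫sin(jπx/L)·sin(lπx/L) dx = 0 for j ≠ l, so only diagonal terms survive in ∫|φ|² and ∫φ·φ″; ∫φ·φ′ dx = [φ²/2] between the walls = 0.
State is unnormalized: ∫|φ|² dx = 23.328, and ∫φ*·(−ħ²/2m · φ'') dx = 17.229, so ⟨T⟩ = 17.229 / 23.328.
⟨T⟩ = 0.73857.

0.739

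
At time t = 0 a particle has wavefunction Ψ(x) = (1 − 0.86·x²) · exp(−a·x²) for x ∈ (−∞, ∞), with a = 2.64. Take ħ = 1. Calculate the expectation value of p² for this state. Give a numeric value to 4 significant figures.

p² Ψ = −ħ² d²Ψ/dx²; ⟨p²⟩ = −ħ² ∫ Ψ*·Ψ'' dx / ∫|Ψ|² dx.
Expand each integrand as polynomial × e^(−2ax²) and use ∫x^(2j)·e^(−2ax²) dx = (2j−1)!!/(4a)^j · √(π/(2a)), odd powers → 0; here √(π/(2a)) = 0.77136. Differentiate with the product rule, d/dx e^(−ax²) = −2ax·e^(−ax²).
State is unnormalized: ∫|Ψ|² dx = 0.66107, and ∫Ψ*·(−ħ² Ψ'') dx = 2.4626, so ⟨p²⟩ = 2.4626 / 0.66107.
⟨p²⟩ = 3.7252.

3.725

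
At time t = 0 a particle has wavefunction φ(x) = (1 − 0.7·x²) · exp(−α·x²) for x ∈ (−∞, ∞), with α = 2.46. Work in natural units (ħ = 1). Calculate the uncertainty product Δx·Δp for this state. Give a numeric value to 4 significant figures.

Δx = √(⟨x²⟩−⟨x⟩²), Δp = √(⟨p²⟩−⟨p⟩²).
Expand each integrand as polynomial × e^(−2αx²) and use ∫x^(2j)·e^(−2αx²) dx = (2j−1)!!/(4α)^j · √(π/(2α)), odd powers → 0; here √(π/(2α)) = 0.79908. Differentiate with the product rule, d/dx e^(−αx²) = −2αx·e^(−αx²).
Normalization: ∫|φ|² dx = 0.69752.
⟨x⟩ = 0.0000, ⟨x²⟩ = 0.075568 ⇒ Δx = 0.27490.
⟨p⟩ = 0.0000, ⟨p²⟩ = 3.3190 ⇒ Δp = 1.8218.
Δx·Δp = 0.50081.

0.5008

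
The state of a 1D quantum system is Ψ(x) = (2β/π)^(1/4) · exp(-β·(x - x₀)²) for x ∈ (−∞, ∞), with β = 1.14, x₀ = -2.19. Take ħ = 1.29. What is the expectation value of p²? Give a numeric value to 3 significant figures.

1.90

p² Ψ = −ħ² d²Ψ/dx²; ⟨p²⟩ = −ħ² ∫ Ψ*·Ψ'' dx.
Gaussian moments (u = x − x₀): ∫u^(2j)·e^(−2βu²) du = (2j−1)!!/(4β)^j · √(π/(2β)), odd powers integrate to 0; here √(π/(2β)) = 1.1738. Derivatives: d/dx e^(−βu²) = −2βu·e^(−βu²), d²/dx² e^(−βu²) = (4β²u² − 2β)·e^(−βu²).
⟨p²⟩ = 1.8971.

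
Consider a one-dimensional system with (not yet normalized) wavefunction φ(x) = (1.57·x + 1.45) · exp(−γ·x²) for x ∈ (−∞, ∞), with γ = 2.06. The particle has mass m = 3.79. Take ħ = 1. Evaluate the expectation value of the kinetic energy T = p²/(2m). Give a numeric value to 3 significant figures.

T = −(ħ²/2m) d²/dx², so ⟨T⟩ = −(ħ²/2m) ∫ φ*·φ'' dx / ∫|φ|² dx; with m = 3.79.
Expand each integrand as polynomial × e^(−2γx²) and use ∫x^(2j)·e^(−2γx²) dx = (2j−1)!!/(4γ)^j · √(π/(2γ)), odd powers → 0; here √(π/(2γ)) = 0.87323. Differentiate with the product rule, d/dx e^(−γx²) = −2γx·e^(−γx²).
State is unnormalized: ∫|φ|² dx = 2.0972, and ∫φ*·(−ħ²/2m · φ'') dx = 0.71192, so ⟨T⟩ = 0.71192 / 2.0972.
⟨T⟩ = 0.33947.

0.339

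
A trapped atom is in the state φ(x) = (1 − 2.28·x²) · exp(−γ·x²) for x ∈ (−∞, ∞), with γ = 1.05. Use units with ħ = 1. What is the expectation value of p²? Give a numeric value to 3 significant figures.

5.46

p² φ = −ħ² d²φ/dx²; ⟨p²⟩ = −ħ² ∫ φ*·φ'' dx / ∫|φ|² dx.
Expand each integrand as polynomial × e^(−2γx²) and use ∫x^(2j)·e^(−2γx²) dx = (2j−1)!!/(4γ)^j · √(π/(2γ)), odd powers → 0; here √(π/(2γ)) = 1.2231. Differentiate with the product rule, d/dx e^(−γx²) = −2γx·e^(−γx²).
State is unnormalized: ∫|φ|² dx = 0.97649, and ∫φ*·(−ħ² φ'') dx = 5.3279, so ⟨p²⟩ = 5.3279 / 0.97649.
⟨p²⟩ = 5.4561.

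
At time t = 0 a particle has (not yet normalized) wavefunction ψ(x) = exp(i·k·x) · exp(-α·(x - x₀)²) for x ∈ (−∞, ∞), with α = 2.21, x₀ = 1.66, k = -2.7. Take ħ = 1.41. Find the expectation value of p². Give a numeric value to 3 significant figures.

18.9

p² ψ = −ħ² d²ψ/dx²; ⟨p²⟩ = −ħ² ∫ ψ*·ψ'' dx / ∫|ψ|² dx.
Gaussian moments (u = x − x₀): ∫u^(2j)·e^(−2αu²) du = (2j−1)!!/(4α)^j · √(π/(2α)), odd powers integrate to 0; here √(π/(2α)) = 0.84307. Derivatives: ψ′ = (ik − 2αu)·ψ, ψ″ = ((ik − 2αu)² − 2α)·ψ; the odd-in-u pieces drop out.
State is unnormalized: ∫|ψ|² dx = 0.84307, and ∫ψ*·(−ħ² ψ'') dx = 15.923, so ⟨p²⟩ = 15.923 / 0.84307.
⟨p²⟩ = 18.887.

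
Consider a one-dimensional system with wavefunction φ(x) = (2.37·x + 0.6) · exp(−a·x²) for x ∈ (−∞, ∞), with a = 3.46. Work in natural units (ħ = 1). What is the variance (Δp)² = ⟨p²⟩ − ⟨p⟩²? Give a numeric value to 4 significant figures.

Compute ⟨p⟩ and ⟨p²⟩ separately; (Δp)² = ⟨p²⟩ − ⟨p⟩².
Expand each integrand as polynomial × e^(−2ax²) and use ∫x^(2j)·e^(−2ax²) dx = (2j−1)!!/(4a)^j · √(π/(2a)), odd powers → 0; here √(π/(2a)) = 0.67379. Differentiate with the product rule, d/dx e^(−ax²) = −2ax·e^(−ax²).
Normalization: ∫|φ|² dx = 0.51602.
⟨p⟩ = 0.0000 and ⟨p²⟩ = 7.1271.
(Δp)² = 7.1271 − (0.0000)² = 7.1271.

7.127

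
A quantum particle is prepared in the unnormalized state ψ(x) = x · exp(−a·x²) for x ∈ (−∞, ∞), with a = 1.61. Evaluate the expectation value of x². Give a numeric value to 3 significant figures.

0.466

⟨x²⟩ = ∫ x²·|ψ|² dx / ∫|ψ|² dx (integrals over the domain).
Expand each integrand as polynomial × e^(−2ax²) and use ∫x^(2j)·e^(−2ax²) dx = (2j−1)!!/(4a)^j · √(π/(2a)), odd powers → 0; here √(π/(2a)) = 0.98775.
State is unnormalized: ∫|ψ|² dx = 0.15338, and ∫ψ*·x²·ψ dx = 0.071449, so ⟨x²⟩ = 0.071449 / 0.15338.
⟨x²⟩ = 0.46584.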